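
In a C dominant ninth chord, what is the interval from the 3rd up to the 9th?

m7

Spelling the chord: C–E–G–Bb–D.
3rd = E; 9th = D.
From E to D: 10 semitones over a seventh = minor.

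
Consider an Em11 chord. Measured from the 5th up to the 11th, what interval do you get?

Spelling the chord: E G B D F# A.
The 5th is B and the 11th is A.
B up to A is 10 semitones, a half step narrower than a major seventh, so the interval is minor.

m7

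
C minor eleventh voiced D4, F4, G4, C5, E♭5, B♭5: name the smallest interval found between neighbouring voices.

Adjacent intervals: D4→F4 = minor third; F4→G4 = major second; G4→C5 = perfect fourth; C5→E♭5 = minor third; E♭5→B♭5 = perfect fifth.
The smallest is F4 to G4, a major second (2 semitones).

major second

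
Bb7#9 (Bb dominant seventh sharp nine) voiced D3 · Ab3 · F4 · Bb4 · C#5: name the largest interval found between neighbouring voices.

major 6th

Adjacent intervals: D3→Ab3 = diminished fifth; Ab3→F4 = major sixth; F4→Bb4 = perfect fourth; Bb4→C#5 = augmented second.
The largest is Ab3 to F4, a major sixth (9 semitones).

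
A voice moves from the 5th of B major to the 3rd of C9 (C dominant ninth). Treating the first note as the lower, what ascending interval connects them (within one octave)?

minor seventh

B major has F# as its 5th, and C9 (C dominant ninth) has E as its 3rd.
7 letter names make it a seventh; at 10 semitones (a half step narrower than major) the quality is minor.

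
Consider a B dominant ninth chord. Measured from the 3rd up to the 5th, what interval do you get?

Spelling the chord: B, D#, F#, A, C#.
So we need the interval from D# up to F#.
D# up to F# is 3 semitones, a half step narrower than a major third, so the interval is minor.

minor third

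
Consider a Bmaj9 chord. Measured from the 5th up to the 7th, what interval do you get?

B major ninth: B, D#, F#, A#, C#.
So we need the interval from F# up to A#.
Counting 3 letters and 4 half steps from F# gives a major third.

major 3rd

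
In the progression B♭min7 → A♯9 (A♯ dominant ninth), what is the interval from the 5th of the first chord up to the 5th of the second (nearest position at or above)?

The 5th of B♭min7 is F; the 5th of A♯9 (A♯ dominant ninth) is E♯.
F up to E♯ is 12 semitones, a half step wider than a major seventh, so the interval is augmented.

augmented seventh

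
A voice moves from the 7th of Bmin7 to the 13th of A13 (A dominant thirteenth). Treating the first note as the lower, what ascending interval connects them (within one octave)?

major sixth

The 7th of Bmin7 is A; the 13th of A13 (A dominant thirteenth) is F♯.
From A to F♯ is 9 semitones, exactly the major sixth.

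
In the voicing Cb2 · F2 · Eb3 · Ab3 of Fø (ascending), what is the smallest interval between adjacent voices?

Adjacent intervals: Cb2→F2 = augmented fourth; F2→Eb3 = minor seventh; Eb3→Ab3 = perfect fourth.
The smallest is Eb3 to Ab3, a perfect fourth (5 semitones).

perfect fourth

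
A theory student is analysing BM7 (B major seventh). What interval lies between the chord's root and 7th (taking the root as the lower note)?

Spelling the chord: B D♯ F♯ A♯.
Root = B; 7th = A♯.
From B to A♯ is 11 semitones, exactly the major seventh.

major seventh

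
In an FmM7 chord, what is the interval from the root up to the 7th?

major seventh

FmM7 is spelled F-A♭-C-E.
That puts F below E.
Counting 7 letters and 11 half steps from F gives a major seventh.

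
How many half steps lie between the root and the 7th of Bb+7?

10

Bbaug7 (Bb augmented seventh) is spelled Bb D F# Ab.
Bb to Ab is a minor seventh: 10 semitones.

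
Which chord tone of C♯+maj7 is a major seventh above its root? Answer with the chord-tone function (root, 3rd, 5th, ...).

7th

The chord tones of C♯maj7#5 are C♯–E♯–G𝄪–B♯.
The root is C♯. A major seventh above C♯ is B♯.
B♯ is the chord's 7th.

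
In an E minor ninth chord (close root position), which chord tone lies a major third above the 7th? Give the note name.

F#

Spelling the chord: E, G, B, D, F♯.
The 7th is D. A major third above D is F♯.
F♯ is the chord's 9th.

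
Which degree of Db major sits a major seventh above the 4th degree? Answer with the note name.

F

The scale is Db Eb F Gb Ab Bb C.
The 4th degree is Gb; a major seventh above that is F — scale degree 3.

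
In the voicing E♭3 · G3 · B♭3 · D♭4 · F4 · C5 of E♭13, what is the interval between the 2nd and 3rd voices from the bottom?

minor 3rd

Those voices are G3 and B♭3.
From G to B♭: 3 semitones over a third = minor.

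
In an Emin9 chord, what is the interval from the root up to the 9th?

major ninth

Em9: E G B D F#.
So we need the interval from E up to F#.
E up to F# spans 9 letter names and 14 semitones — a major ninth.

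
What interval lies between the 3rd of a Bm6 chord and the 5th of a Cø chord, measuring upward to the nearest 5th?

Bm6 has D as its 3rd, and Cø has G♭ as its 5th.
4 letter names make it a fourth; at 4 semitones (a half step narrower than perfect) the quality is diminished.

diminished 4th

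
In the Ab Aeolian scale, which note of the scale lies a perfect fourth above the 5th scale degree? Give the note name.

Ab

The scale is Ab Bb Cb Db Eb Fb Gb.
The 5th scale degree is Eb; a perfect fourth above that is Ab — scale degree 1.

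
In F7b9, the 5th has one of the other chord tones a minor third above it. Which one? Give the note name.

The chord tones of F dominant seventh flat nine are F-A-C-E♭-G♭.
The 5th is C. A minor third above C is E♭.
E♭ is the chord's 7th.

Eb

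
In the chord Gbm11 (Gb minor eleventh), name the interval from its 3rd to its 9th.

major seventh

Gbm11 is spelled Gb, Bbb, Db, Fb, Ab, Cb.
The 3rd is Bbb and the 9th is Ab.
Bbb up to Ab spans 7 letter names and 11 semitones — a major seventh.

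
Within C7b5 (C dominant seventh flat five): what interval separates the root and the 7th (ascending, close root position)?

Spelling the chord: C–E–Gb–Bb.
So we need the interval from C up to Bb.
7 letter names make it a seventh; at 10 semitones (a half step narrower than major) the quality is minor.

minor seventh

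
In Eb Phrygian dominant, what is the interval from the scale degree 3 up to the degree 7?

The scale runs Eb Fb G Ab Bb Cb Db.
Scale degree 3 = G; degree 7 = Db.
5 letter names make it a fifth; at 6 semitones (a half step narrower than perfect) the quality is diminished.

diminished fifth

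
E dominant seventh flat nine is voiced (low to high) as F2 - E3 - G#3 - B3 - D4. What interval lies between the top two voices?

Those voices are B3 and D4.
3 letter names make it a third; at 3 semitones (a half step narrower than major) the quality is minor.

m3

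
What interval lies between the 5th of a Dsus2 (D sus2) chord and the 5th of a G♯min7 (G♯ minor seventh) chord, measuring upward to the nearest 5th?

augmented 4th

Dsus2 (D sus2) has A as its 5th, and G♯min7 (G♯ minor seventh) has D♯ as its 5th.
From A to D♯: 6 semitones over a fourth = augmented.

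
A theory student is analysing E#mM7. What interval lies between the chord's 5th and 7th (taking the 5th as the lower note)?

E#m(maj7) (E# minor-major seventh): E# G# B# D##.
The 5th is B# and the 7th is D##.
Counting 3 letters and 4 half steps from B# gives a major third.

major third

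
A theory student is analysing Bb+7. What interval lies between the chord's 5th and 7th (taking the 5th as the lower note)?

diminished third

The chord tones of Bbaug7 are Bb D F# Ab.
The 5th is F# and the 7th is Ab.
From F# to Ab: 2 semitones over a third = diminished.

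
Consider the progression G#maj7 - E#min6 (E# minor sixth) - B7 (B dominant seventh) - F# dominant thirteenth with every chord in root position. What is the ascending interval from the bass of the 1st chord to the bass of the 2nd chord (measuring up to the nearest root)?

M6

The roots are G# and E#.
Counting 6 letters and 9 half steps from G# gives a major sixth.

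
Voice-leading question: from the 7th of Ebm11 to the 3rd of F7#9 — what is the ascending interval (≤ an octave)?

Ebm11 has Db as its 7th, and F7#9 has A as its 3rd.
Db up to A is 8 semitones, a half step wider than a perfect fifth, so the interval is augmented.

augmented fifth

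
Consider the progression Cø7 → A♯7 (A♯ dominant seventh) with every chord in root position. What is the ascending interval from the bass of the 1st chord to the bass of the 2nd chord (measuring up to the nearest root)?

augmented sixth

The roots are C and A♯.
6 letter names make it a sixth; at 10 semitones (a half step wider than major) the quality is augmented.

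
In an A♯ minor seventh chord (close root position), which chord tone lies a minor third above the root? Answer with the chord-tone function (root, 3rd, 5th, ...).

A♯-7: A♯–C♯–E♯–G♯.
The root is A♯. A minor third above A♯ is C♯.
C♯ is the chord's 3rd.

3rd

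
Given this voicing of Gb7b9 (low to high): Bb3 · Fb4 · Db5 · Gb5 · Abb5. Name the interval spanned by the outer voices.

d14

The outer voices are Bb3 and Abb5.
From Bb to Abb: 21 semitones over a fourteenth = diminished.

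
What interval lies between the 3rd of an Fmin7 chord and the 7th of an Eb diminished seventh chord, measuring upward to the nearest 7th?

Fmin7 has Ab as its 3rd, and Eb diminished seventh has Dbb as its 7th.
From Ab to Dbb: 4 semitones over a fourth = diminished.

diminished 4th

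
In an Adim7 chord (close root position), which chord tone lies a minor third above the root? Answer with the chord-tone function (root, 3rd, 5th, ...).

3rd

A°7: A C Eb Gb.
The root is A. A minor third above A is C.
C is the chord's 3rd.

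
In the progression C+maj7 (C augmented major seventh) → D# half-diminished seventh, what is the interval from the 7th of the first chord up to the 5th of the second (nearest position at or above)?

minor seventh

The 7th of C+maj7 (C augmented major seventh) is B; the 5th of D# half-diminished seventh is A.
7 letter names make it a seventh; at 10 semitones (a half step narrower than major) the quality is minor.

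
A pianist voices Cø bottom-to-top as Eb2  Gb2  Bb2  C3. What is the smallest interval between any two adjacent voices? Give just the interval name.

M2

Adjacent intervals: Eb2→Gb2 = minor third; Gb2→Bb2 = major third; Bb2→C3 = major second.
The smallest is Bb2 to C3, a major second (2 semitones).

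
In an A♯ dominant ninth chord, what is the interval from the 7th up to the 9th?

The chord tones of A♯9 are A♯ C𝄪 E♯ G♯ B♯.
7th = G♯; 9th = B♯.
From G♯ to B♯ is 4 semitones, exactly the major third.

major third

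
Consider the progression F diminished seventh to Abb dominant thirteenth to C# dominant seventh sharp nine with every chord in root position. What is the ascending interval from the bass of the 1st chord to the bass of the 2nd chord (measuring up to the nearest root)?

diminished third

The roots are F and Abb.
From F to Abb: 2 semitones over a third = diminished.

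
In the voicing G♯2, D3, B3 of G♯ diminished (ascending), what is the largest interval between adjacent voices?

M6

Adjacent intervals: G♯2→D3 = diminished fifth; D3→B3 = major sixth.
The largest is D3 to B3, a major sixth (9 semitones).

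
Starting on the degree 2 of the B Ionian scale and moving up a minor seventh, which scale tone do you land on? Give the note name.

B

The scale is B C♯ D♯ E F♯ G♯ A♯.
The degree 2 is C♯; a minor seventh above that is B — scale degree 1.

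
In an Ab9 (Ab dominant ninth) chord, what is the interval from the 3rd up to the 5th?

minor third

Spelling the chord: Ab–C–Eb–Gb–Bb.
3rd = C; 5th = Eb.
C up to Eb is 3 semitones, a half step narrower than a major third, so the interval is minor.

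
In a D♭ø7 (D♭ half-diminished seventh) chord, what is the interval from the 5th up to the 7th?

Spelling the chord: D♭-F♭-A𝄫-C♭.
The 5th is A𝄫 and the 7th is C♭.
Counting 3 letters and 4 half steps from A𝄫 gives a major third.

major 3rd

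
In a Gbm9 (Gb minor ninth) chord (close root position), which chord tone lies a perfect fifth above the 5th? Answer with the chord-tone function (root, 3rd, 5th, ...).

Gb minor ninth is spelled Gb, Bbb, Db, Fb, Ab.
The 5th is Db. A perfect fifth above Db is Ab.
Ab is the chord's 9th.

9th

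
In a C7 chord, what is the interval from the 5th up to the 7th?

The chord tones of C7 are C E G Bb.
5th = G; 7th = Bb.
G up to Bb is 3 semitones, a half step narrower than a major third, so the interval is minor.

minor 3rd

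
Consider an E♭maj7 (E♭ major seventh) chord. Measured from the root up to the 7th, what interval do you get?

E♭maj7: E♭, G, B♭, D.
The root is E♭ and the 7th is D.
E♭ up to D spans 7 letter names and 11 semitones — a major seventh.

M7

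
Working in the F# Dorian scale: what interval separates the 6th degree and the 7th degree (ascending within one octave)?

minor second

The scale runs F# G# A B C# D# E.
That puts D# below E.
From D# to E: 1 semitone over a second = minor.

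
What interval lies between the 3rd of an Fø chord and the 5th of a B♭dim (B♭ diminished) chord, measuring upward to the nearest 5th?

minor sixth

Fø has A♭ as its 3rd, and B♭dim (B♭ diminished) has F♭ as its 5th.
From A♭ to F♭: 8 semitones over a sixth = minor.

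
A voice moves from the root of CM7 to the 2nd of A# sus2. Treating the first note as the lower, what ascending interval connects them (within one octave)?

CM7 has C as its root, and A# sus2 has B# as its 2nd.
7 letter names make it a seventh; at 12 semitones (a half step wider than major) the quality is augmented.

augmented 7th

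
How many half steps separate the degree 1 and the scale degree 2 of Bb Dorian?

The scale is Bb C Db Eb F G Ab.
Bb up to C is a major second — 2 semitones.

2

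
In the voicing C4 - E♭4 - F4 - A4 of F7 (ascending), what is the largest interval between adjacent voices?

Adjacent intervals: C4→E♭4 = minor third; E♭4→F4 = major second; F4→A4 = major third.
The largest is F4 to A4, a major third (4 semitones).

M3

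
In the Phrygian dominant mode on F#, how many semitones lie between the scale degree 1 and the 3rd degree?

4

The scale is F# G A# B C# D E.
F# up to A# is a major third — 4 semitones.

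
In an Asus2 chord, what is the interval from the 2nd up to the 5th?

perfect fourth

A sus2: A-B-E.
That puts B below E.
From B to E is 5 semitones, exactly the perfect fourth.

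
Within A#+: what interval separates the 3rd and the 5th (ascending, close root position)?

A#aug (A# augmented): A#, C##, E##.
3rd = C##; 5th = E##.
C## up to E## spans 3 letter names and 4 semitones — a major third.

major third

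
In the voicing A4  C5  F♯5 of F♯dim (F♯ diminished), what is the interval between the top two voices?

Those voices are C5 and F♯5.
4 letter names make it a fourth; at 6 semitones (a half step wider than perfect) the quality is augmented.

A4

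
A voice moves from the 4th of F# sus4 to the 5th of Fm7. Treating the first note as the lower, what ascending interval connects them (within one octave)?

minor second

F# sus4 has B as its 4th, and Fm7 has C as its 5th.
B up to C is 1 semitone, a half step narrower than a major second, so the interval is minor.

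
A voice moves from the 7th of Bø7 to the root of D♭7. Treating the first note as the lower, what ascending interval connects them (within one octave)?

diminished fourth

Bø7 has A as its 7th, and D♭7 has D♭ as its root.
A up to D♭ is 4 semitones, a half step narrower than a perfect fourth, so the interval is diminished.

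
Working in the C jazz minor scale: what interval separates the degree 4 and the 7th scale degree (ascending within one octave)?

C melodic minor: C D Eb F G A B.
So we need the interval from F up to B.
F up to B is 6 semitones, a half step wider than a perfect fourth, so the interval is augmented.

augmented fourth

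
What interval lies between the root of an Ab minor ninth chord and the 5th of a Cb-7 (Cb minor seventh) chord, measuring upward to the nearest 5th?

Ab minor ninth has Ab as its root, and Cb-7 (Cb minor seventh) has Gb as its 5th.
From Ab to Gb: 10 semitones over a seventh = minor.

m7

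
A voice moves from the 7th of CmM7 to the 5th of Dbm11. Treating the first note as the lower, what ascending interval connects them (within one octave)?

diminished seventh

The 7th of CmM7 is B; the 5th of Dbm11 is Ab.
B up to Ab is 9 semitones, a whole step narrower than a major seventh, so the interval is diminished.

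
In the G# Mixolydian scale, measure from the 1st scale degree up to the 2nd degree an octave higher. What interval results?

major 9th

Spelling the G# Mixolydian scale: G# A# B# C# D# E# F#.
The 1st scale degree is G# and the scale degree 2 (up an octave) is A#.
G# up to A# spans 9 letter names and 14 semitones — a major ninth.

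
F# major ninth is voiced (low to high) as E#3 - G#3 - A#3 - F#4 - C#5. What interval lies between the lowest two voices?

Those voices are E#3 and G#3.
E# up to G# is 3 semitones, a half step narrower than a major third, so the interval is minor.

minor third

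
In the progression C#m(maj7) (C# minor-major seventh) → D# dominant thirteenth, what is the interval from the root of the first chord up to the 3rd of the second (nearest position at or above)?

C#m(maj7) (C# minor-major seventh) has C# as its root, and D# dominant thirteenth has F## as its 3rd.
From C# to F##: 6 semitones over a fourth = augmented.

augmented fourth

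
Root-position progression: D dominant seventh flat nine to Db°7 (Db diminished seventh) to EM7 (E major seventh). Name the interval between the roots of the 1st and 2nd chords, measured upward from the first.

The roots are D and Db.
From D to Db: 11 semitones over an octave = diminished.

diminished octave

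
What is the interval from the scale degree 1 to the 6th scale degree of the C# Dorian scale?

major sixth

Spelling the C# Dorian scale: C# D# E F# G# A# B.
Scale degree 1 = C#; 6th degree = A#.
C# up to A# spans 6 letter names and 9 semitones — a major sixth.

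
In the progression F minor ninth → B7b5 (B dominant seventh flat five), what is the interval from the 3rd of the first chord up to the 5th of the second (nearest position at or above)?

The 3rd of F minor ninth is Ab; the 5th of B7b5 (B dominant seventh flat five) is F.
From Ab to F is 9 semitones, exactly the major sixth.

major sixth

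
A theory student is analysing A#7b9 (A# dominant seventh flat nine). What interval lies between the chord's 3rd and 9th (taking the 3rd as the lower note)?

diminished seventh

The chord tones of A#7b9 (A# dominant seventh flat nine) are A# C## E# G# B.
So we need the interval from C## up to B.
C## up to B is 9 semitones, a whole step narrower than a major seventh, so the interval is diminished.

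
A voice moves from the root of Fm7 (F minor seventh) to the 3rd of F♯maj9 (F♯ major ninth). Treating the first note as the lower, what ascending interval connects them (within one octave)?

Fm7 (F minor seventh) has F as its root, and F♯maj9 (F♯ major ninth) has A♯ as its 3rd.
From F to A♯: 5 semitones over a third = augmented.

augmented third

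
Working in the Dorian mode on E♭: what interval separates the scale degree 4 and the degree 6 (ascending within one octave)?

major 3rd

Spelling the Dorian mode on E♭: E♭ F G♭ A♭ B♭ C D♭.
The scale degree 4 is A♭ and the degree 6 is C.
A♭ up to C spans 3 letter names and 4 semitones — a major third.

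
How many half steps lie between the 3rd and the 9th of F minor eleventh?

11

Fm11: F, Ab, C, Eb, G, Bb.
Ab to G is a major seventh: 11 semitones.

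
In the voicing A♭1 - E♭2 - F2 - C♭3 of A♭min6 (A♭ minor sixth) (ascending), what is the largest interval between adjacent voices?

perfect 5th

Adjacent intervals: A♭1→E♭2 = perfect fifth; E♭2→F2 = major second; F2→C♭3 = diminished fifth.
The largest is A♭1 to E♭2, a perfect fifth (7 semitones).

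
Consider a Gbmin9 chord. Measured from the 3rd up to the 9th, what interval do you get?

M7

The chord tones of Gb minor ninth are Gb, Bbb, Db, Fb, Ab.
That puts Bbb below Ab.
Bbb up to Ab spans 7 letter names and 11 semitones — a major seventh.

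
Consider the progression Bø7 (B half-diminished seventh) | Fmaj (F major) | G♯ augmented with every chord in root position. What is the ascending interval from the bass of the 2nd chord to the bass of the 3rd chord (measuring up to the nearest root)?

augmented second

The roots are F and G♯.
From F to G♯: 3 semitones over a second = augmented.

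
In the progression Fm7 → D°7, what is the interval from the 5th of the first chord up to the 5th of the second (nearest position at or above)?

minor sixth

The 5th of Fm7 is C; the 5th of D°7 is A♭.
From C to A♭: 8 semitones over a sixth = minor.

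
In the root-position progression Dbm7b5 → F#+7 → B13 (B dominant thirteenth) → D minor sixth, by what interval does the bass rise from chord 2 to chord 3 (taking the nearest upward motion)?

P4

The roots are F# and B.
From F# to B is 5 semitones, exactly the perfect fourth.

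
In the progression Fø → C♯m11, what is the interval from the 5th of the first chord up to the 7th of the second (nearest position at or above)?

The 5th of Fø is C♭; the 7th of C♯m11 is B.
7 letter names make it a seventh; at 12 semitones (a half step wider than major) the quality is augmented.

augmented seventh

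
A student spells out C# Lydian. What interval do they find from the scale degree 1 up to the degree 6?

Spelling C# Lydian: C# D# E# F## G# A# B#.
Scale degree 1 = C#; 6th scale degree = A#.
From C# to A# is 9 semitones, exactly the major sixth.

M6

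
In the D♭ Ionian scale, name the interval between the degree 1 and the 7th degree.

D♭ major: D♭ E♭ F G♭ A♭ B♭ C.
That puts D♭ below C.
D♭ up to C spans 7 letter names and 11 semitones — a major seventh.

major seventh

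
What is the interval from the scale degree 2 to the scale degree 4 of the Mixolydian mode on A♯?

The scale runs A♯ B♯ C𝄪 D♯ E♯ F𝄪 G♯.
The scale degree 2 is B♯ and the scale degree 4 is D♯.
B♯ up to D♯ is 3 semitones, a half step narrower than a major third, so the interval is minor.

minor third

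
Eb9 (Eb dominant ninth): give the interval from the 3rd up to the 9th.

Spelling the chord: Eb-G-Bb-Db-F.
That puts G below F.
G up to F is 10 semitones, a half step narrower than a major seventh, so the interval is minor.

minor seventh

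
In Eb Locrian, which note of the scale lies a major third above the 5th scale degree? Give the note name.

The scale is Eb Fb Gb Ab Bbb Cb Db.
The 5th scale degree is Bbb; a major third above that is Db — scale degree 7.

Db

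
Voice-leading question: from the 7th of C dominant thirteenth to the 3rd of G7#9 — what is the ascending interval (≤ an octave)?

C dominant thirteenth has Bb as its 7th, and G7#9 has B as its 3rd.
From Bb to B: 1 semitone over a unison = augmented.

augmented 1st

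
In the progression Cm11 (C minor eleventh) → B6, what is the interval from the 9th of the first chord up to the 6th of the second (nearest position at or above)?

augmented 4th

Cm11 (C minor eleventh) has D as its 9th, and B6 has G# as its 6th.
4 letter names make it a fourth; at 6 semitones (a half step wider than perfect) the quality is augmented.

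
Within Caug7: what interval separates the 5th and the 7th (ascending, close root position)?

The chord tones of Caug7 are C E G# Bb.
5th = G#; 7th = Bb.
3 letter names make it a third; at 2 semitones (a whole step narrower than major) the quality is diminished.

diminished third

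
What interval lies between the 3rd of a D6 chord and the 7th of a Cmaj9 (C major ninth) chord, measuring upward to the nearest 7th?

perfect fourth

The 3rd of D6 is F♯; the 7th of Cmaj9 (C major ninth) is B.
Counting 4 letters and 5 half steps from F♯ gives a perfect fourth.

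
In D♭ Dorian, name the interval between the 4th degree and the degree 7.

D♭ dorian: D♭ E♭ F♭ G♭ A♭ B♭ C♭.
The 4th degree is G♭ and the degree 7 is C♭.
Counting 4 letters and 5 half steps from G♭ gives a perfect fourth.

perfect fourth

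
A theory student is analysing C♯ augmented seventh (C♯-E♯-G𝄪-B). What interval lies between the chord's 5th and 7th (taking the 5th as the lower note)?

5th = G𝄪; 7th = B.
G𝄪 up to B is 2 semitones, a whole step narrower than a major third, so the interval is diminished.

diminished 3rd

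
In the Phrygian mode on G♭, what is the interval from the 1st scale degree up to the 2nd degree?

minor second

Spelling the Phrygian mode on G♭: G♭ A𝄫 B𝄫 C♭ D♭ E𝄫 F♭.
The 1st scale degree is G♭ and the 2nd scale degree is A𝄫.
2 letter names make it a second; at 1 semitone (a half step narrower than major) the quality is minor.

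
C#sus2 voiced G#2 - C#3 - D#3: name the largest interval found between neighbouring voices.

perfect 4th

Adjacent intervals: G#2→C#3 = perfect fourth; C#3→D#3 = major second.
The largest is G#2 to C#3, a perfect fourth (5 semitones).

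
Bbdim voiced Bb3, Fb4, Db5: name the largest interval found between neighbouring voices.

Adjacent intervals: Bb3→Fb4 = diminished fifth; Fb4→Db5 = major sixth.
The largest is Fb4 to Db5, a major sixth (9 semitones).

major sixth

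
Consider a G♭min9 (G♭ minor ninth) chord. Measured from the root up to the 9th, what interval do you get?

major ninth

G♭min9 (G♭ minor ninth) is spelled G♭, B𝄫, D♭, F♭, A♭.
Root = G♭; 9th = A♭.
G♭ up to A♭ spans 9 letter names and 14 semitones — a major ninth.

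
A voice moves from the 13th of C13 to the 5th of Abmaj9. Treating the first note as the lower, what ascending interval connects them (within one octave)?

C13 has A as its 13th, and Abmaj9 has Eb as its 5th.
From A to Eb: 6 semitones over a fifth = diminished.

d5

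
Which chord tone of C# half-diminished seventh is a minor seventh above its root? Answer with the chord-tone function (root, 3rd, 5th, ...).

The chord tones of C#ø (C# half-diminished seventh) are C#, E, G, B.
The root is C#. A minor seventh above C# is B.
B is the chord's 7th.

7th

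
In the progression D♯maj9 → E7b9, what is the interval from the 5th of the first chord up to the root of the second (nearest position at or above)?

diminished fifth

The 5th of D♯maj9 is A♯; the root of E7b9 is E.
5 letter names make it a fifth; at 6 semitones (a half step narrower than perfect) the quality is diminished.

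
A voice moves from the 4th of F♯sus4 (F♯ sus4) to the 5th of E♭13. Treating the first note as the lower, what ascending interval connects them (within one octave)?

F♯sus4 (F♯ sus4) has B as its 4th, and E♭13 has B♭ as its 5th.
8 letter names make it an octave; at 11 semitones (a half step narrower than perfect) the quality is diminished.

diminished octave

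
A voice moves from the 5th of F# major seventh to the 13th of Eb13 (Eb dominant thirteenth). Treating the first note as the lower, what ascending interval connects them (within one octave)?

d8

The 5th of F# major seventh is C#; the 13th of Eb13 (Eb dominant thirteenth) is C.
C# up to C is 11 semitones, a half step narrower than a perfect octave, so the interval is diminished.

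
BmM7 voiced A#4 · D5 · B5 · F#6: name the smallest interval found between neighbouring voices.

Adjacent intervals: A#4→D5 = diminished fourth; D5→B5 = major sixth; B5→F#6 = perfect fifth.
The smallest is A#4 to D5, a diminished fourth (4 semitones).

diminished 4th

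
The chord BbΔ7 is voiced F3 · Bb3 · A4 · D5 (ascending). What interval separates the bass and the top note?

major thirteenth

The outer voices are F3 and D5.
Counting 13 letters and 21 half steps from F gives a major thirteenth.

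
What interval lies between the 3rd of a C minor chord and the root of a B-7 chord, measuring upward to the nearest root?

The 3rd of C minor is Eb; the root of B-7 is B.
From Eb to B: 8 semitones over a fifth = augmented.

augmented 5th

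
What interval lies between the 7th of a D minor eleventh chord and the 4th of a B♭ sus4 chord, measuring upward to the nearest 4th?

The 7th of D minor eleventh is C; the 4th of B♭ sus4 is E♭.
From C to E♭: 3 semitones over a third = minor.

minor third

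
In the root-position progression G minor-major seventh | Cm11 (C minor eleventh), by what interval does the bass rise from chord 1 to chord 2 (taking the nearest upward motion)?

perfect fourth

The roots are G and C.
Counting 4 letters and 5 half steps from G gives a perfect fourth.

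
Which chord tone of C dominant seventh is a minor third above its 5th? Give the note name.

Bb

C7 is spelled C–E–G–B♭.
The 5th is G. A minor third above G is B♭.
B♭ is the chord's 7th.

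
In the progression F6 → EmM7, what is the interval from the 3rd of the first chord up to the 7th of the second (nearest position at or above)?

The 3rd of F6 is A; the 7th of EmM7 is D#.
From A to D#: 6 semitones over a fourth = augmented.

augmented fourth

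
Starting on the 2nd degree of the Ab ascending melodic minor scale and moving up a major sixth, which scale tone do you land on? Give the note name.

G

The scale is Ab Bb Cb Db Eb F G.
The 2nd degree is Bb; a major sixth above that is G — scale degree 7.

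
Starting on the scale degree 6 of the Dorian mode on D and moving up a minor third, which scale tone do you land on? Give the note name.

The scale is D E F G A B C.
The scale degree 6 is B; a minor third above that is D — scale degree 1.

D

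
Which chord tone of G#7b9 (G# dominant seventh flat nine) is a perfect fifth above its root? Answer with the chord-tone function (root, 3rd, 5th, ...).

Spelling the chord: G#-B#-D#-F#-A.
The root is G#. A perfect fifth above G# is D#.
D# is the chord's 5th.

5th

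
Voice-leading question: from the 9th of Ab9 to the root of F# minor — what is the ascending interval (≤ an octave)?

The 9th of Ab9 is Bb; the root of F# minor is F#.
From Bb to F#: 8 semitones over a fifth = augmented.

A5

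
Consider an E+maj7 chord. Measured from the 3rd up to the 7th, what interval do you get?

perfect 5th

E augmented major seventh is spelled E G♯ B♯ D♯.
3rd = G♯; 7th = D♯.
Counting 5 letters and 7 half steps from G♯ gives a perfect fifth.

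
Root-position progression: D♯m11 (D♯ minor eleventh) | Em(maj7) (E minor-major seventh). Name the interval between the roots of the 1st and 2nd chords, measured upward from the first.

The roots are D♯ and E.
2 letter names make it a second; at 1 semitone (a half step narrower than major) the quality is minor.

m2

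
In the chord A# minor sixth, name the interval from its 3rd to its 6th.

augmented fourth

The chord tones of A#min6 are A#–C#–E#–F##.
The 3rd is C# and the 6th is F##.
From C# to F##: 6 semitones over a fourth = augmented.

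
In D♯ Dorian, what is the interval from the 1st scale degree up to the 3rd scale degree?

minor third

Spelling D♯ Dorian: D♯ E♯ F♯ G♯ A♯ B♯ C♯.
The 1st scale degree is D♯ and the scale degree 3 is F♯.
From D♯ to F♯: 3 semitones over a third = minor.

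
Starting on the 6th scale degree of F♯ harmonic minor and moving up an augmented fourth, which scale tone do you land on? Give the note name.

G#

The scale is F♯ G♯ A B C♯ D E♯.
The 6th scale degree is D; an augmented fourth above that is G♯ — scale degree 2.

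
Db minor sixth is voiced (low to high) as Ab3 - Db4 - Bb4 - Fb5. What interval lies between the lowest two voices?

perfect fourth

Those voices are Ab3 and Db4.
Counting 4 letters and 5 half steps from Ab gives a perfect fourth.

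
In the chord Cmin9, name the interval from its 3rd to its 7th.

Cm9 (C minor ninth) is spelled C-Eb-G-Bb-D.
The 3rd is Eb and the 7th is Bb.
From Eb to Bb is 7 semitones, exactly the perfect fifth.

perfect fifth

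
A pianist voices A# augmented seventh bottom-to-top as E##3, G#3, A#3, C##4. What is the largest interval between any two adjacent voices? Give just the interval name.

Adjacent intervals: E##3→G#3 = diminished third; G#3→A#3 = major second; A#3→C##4 = major third.
The largest is A#3 to C##4, a major third (4 semitones).

major third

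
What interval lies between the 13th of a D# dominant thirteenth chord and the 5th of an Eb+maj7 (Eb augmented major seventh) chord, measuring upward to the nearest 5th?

The 13th of D# dominant thirteenth is B#; the 5th of Eb+maj7 (Eb augmented major seventh) is B.
8 letter names make it an octave; at 11 semitones (a half step narrower than perfect) the quality is diminished.

diminished octave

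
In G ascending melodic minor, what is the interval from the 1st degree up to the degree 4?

P4

Spelling G ascending melodic minor: G A B♭ C D E F♯.
That puts G below C.
Counting 4 letters and 5 half steps from G gives a perfect fourth.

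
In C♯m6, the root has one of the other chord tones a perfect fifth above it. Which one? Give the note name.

G#

Spelling the chord: C♯ E G♯ A♯.
The root is C♯. A perfect fifth above C♯ is G♯.
G♯ is the chord's 5th.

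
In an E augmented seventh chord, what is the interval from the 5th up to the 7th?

diminished 3rd

E+7 is spelled E-G#-B#-D.
That puts B# below D.
From B# to D: 2 semitones over a third = diminished.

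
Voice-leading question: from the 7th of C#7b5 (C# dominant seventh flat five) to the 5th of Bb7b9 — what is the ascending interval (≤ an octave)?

The 7th of C#7b5 (C# dominant seventh flat five) is B; the 5th of Bb7b9 is F.
From B to F: 6 semitones over a fifth = diminished.

d5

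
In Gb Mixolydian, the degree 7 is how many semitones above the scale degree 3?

6

The scale is Gb Ab Bb Cb Db Eb Fb.
Bb up to Fb is a diminished fifth — 6 semitones.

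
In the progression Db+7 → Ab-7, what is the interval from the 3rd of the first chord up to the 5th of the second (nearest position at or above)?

The 3rd of Db+7 is F; the 5th of Ab-7 is Eb.
7 letter names make it a seventh; at 10 semitones (a half step narrower than major) the quality is minor.

minor 7th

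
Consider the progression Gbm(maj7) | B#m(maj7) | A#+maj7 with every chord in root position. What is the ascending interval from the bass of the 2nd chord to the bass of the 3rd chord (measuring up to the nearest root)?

The roots are B# and A#.
B# up to A# is 10 semitones, a half step narrower than a major seventh, so the interval is minor.

minor seventh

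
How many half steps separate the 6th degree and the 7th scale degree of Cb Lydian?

2

The scale is Cb Db Eb F Gb Ab Bb.
Ab up to Bb is a major second — 2 semitones.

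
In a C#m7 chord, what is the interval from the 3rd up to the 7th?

C#-7 is spelled C#, E, G#, B.
The 3rd is E and the 7th is B.
From E to B is 7 semitones, exactly the perfect fifth.

perfect fifth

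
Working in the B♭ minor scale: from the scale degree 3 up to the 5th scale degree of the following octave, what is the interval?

The scale runs B♭ C D♭ E♭ F G♭ A♭.
So we need the interval from D♭ up to F.
From D♭ to F is 16 semitones, exactly the major tenth.

M10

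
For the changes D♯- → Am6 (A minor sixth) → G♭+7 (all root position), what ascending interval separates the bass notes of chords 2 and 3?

diminished 7th

The roots are A and G♭.
7 letter names make it a seventh; at 9 semitones (a whole step narrower than major) the quality is diminished.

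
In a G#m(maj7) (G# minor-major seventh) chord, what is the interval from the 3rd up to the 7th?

augmented 5th

The chord tones of G#m(maj7) are G#-B-D#-F##.
3rd = B; 7th = F##.
From B to F##: 8 semitones over a fifth = augmented.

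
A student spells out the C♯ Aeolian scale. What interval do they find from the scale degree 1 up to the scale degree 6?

minor sixth

C♯ natural minor: C♯ D♯ E F♯ G♯ A B.
So we need the interval from C♯ up to A.
From C♯ to A: 8 semitones over a sixth = minor.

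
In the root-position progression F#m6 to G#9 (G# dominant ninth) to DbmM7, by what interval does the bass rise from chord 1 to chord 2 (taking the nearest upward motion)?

major second

The roots are F# and G#.
From F# to G# is 2 semitones, exactly the major second.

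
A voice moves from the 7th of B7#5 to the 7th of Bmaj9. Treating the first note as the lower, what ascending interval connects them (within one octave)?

augmented unison

B7#5 has A as its 7th, and Bmaj9 has A# as its 7th.
From A to A#: 1 semitone over a unison = augmented.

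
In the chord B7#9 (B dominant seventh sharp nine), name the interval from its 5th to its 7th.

B7#9 is spelled B D# F# A C##.
The 5th is F# and the 7th is A.
F# up to A is 3 semitones, a half step narrower than a major third, so the interval is minor.

m3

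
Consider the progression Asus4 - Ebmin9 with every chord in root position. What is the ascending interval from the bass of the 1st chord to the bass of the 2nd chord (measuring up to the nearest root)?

diminished fifth

The roots are A and Eb.
From A to Eb: 6 semitones over a fifth = diminished.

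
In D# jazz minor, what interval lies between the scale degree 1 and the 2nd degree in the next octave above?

Spelling D# jazz minor: D# E# F# G# A# B# C##.
That puts D# below E#.
D# up to E# spans 9 letter names and 14 semitones — a major ninth.

major 9th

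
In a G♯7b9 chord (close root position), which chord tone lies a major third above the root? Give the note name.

B#

G♯7b9 is spelled G♯ B♯ D♯ F♯ A.
The root is G♯. A major third above G♯ is B♯.
B♯ is the chord's 3rd.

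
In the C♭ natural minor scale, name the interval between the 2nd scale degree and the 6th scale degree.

C♭ natural minor: C♭ D♭ E𝄫 F♭ G♭ A𝄫 B𝄫.
So we need the interval from D♭ up to A𝄫.
5 letter names make it a fifth; at 6 semitones (a half step narrower than perfect) the quality is diminished.

diminished fifth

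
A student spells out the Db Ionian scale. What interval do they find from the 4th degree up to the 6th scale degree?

major 3rd

The scale runs Db Eb F Gb Ab Bb C.
The 4th degree is Gb and the scale degree 6 is Bb.
From Gb to Bb is 4 semitones, exactly the major third.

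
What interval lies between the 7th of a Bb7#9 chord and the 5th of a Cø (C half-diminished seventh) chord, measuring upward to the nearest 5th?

minor 7th

Bb7#9 has Ab as its 7th, and Cø (C half-diminished seventh) has Gb as its 5th.
From Ab to Gb: 10 semitones over a seventh = minor.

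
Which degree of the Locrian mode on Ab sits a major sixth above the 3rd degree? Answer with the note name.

Ab

The scale is Ab Bbb Cb Db Ebb Fb Gb.
The 3rd degree is Cb; a major sixth above that is Ab — scale degree 1.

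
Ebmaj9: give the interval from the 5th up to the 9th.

The chord tones of Eb major ninth are Eb G Bb D F.
So we need the interval from Bb up to F.
From Bb to F is 7 semitones, exactly the perfect fifth.

perfect 5th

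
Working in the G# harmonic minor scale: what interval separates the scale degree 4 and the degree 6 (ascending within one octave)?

The scale runs G# A# B C# D# E F##.
The scale degree 4 is C# and the degree 6 is E.
3 letter names make it a third; at 3 semitones (a half step narrower than major) the quality is minor.

minor 3rd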